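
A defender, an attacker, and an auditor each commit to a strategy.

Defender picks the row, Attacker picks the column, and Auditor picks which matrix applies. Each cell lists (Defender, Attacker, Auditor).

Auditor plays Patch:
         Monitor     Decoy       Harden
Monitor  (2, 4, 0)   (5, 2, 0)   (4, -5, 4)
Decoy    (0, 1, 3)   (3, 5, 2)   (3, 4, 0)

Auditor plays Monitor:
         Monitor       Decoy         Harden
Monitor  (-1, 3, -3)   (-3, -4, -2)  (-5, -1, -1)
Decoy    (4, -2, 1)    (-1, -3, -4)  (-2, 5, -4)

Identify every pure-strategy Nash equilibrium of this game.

Check each profile: it is a Nash equilibrium iff no player can strictly gain by switching unilaterally.
(Monitor, Monitor, Patch): Defender gets 2, best alternative 0; Attacker gets 4, best alternative 2; Auditor gets 0, best alternative -3. No profitable deviation — NE.
(Monitor, Monitor, Monitor): Defender can switch to Decoy (-1 → 4). Not NE.
(Monitor, Decoy, Patch): Attacker can switch to Monitor (2 → 4). Not NE.
(Monitor, Decoy, Monitor): Defender can switch to Decoy (-3 → -1). Not NE.
(Monitor, Harden, Patch): Attacker can switch to Monitor (-5 → 4). Not NE.
(Monitor, Harden, Monitor): Defender can switch to Decoy (-5 → -2). Not NE.
(Decoy, Monitor, Patch): Defender can switch to Monitor (0 → 2). Not NE.
(The remaining 5 profiles each have a profitable deviation by the same check.)

Pure NE: (Monitor, Monitor, Patch)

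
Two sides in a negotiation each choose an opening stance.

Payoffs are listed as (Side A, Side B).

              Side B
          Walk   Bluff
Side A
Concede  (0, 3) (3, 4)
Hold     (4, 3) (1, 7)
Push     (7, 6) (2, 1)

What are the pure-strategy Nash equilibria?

The pure Nash equilibria are (Concede, Bluff); (Push, Walk).

For each strategy profile, look for a profitable unilateral deviation.
(Concede, Walk): Side A can switch to Hold (0 → 4). Not NE.
(Concede, Bluff): Side A gets 3, best alternative 2; Side B gets 4, best alternative 3. No profitable deviation — NE.
(Hold, Walk): Side A can switch to Push (4 → 7). Not NE.
(Hold, Bluff): Side A can switch to Concede (1 → 3). Not NE.
(Push, Walk): Side A gets 7, best alternative 4; Side B gets 6, best alternative 1. No profitable deviation — NE.
(Push, Bluff): Side A can switch to Concede (2 → 3). Not NE.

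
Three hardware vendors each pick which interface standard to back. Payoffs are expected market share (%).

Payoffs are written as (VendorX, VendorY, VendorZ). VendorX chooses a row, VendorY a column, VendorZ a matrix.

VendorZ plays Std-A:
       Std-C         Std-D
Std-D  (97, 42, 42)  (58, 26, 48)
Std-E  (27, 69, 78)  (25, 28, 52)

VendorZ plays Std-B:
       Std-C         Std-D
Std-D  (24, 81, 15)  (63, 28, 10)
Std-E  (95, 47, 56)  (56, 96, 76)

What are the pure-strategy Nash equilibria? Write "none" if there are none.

(Std-D, Std-C, Std-A)

(Std-D, Std-C, Std-A): VendorX gets 97, best alternative 27; VendorY gets 42, best alternative 26; VendorZ gets 42, best alternative 15. No profitable deviation — NE.
(Std-D, Std-C, Std-B): VendorX can switch to Std-E (24 → 95). Not NE.
(Std-D, Std-D, Std-A): VendorY can switch to Std-C (26 → 42). Not NE.
(Std-D, Std-D, Std-B): VendorY can switch to Std-C (28 → 81). Not NE.
(Std-E, Std-C, Std-A): VendorX can switch to Std-D (27 → 97). Not NE.
(Std-E, Std-C, Std-B): VendorY can switch to Std-D (47 → 96). Not NE.
(Std-E, Std-D, Std-A): VendorX can switch to Std-D (25 → 58). Not NE.
(The remaining 1 profile has a profitable deviation by the same check.)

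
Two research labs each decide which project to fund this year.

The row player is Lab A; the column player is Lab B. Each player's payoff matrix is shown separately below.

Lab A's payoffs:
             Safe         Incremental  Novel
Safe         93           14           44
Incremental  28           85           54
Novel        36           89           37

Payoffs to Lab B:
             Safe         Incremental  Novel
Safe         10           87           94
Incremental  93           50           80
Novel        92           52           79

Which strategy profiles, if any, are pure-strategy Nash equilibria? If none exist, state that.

No pure-strategy Nash equilibrium.

(Safe, Safe): Lab B can switch to Incremental (10 → 87). Not NE.
(Safe, Incremental): Lab A can switch to Incremental (14 → 85). Not NE.
(Safe, Novel): Lab A can switch to Incremental (44 → 54). Not NE.
(Incremental, Safe): Lab A can switch to Safe (28 → 93). Not NE.
(Incremental, Incremental): Lab A can switch to Novel (85 → 89). Not NE.
(Incremental, Novel): Lab B can switch to Safe (80 → 93). Not NE.
(Novel, Safe): Lab A can switch to Safe (36 → 93). Not NE.
(Novel, Incremental): Lab B can switch to Safe (52 → 92). Not NE.
(The remaining 1 profile has a profitable deviation by the same check.)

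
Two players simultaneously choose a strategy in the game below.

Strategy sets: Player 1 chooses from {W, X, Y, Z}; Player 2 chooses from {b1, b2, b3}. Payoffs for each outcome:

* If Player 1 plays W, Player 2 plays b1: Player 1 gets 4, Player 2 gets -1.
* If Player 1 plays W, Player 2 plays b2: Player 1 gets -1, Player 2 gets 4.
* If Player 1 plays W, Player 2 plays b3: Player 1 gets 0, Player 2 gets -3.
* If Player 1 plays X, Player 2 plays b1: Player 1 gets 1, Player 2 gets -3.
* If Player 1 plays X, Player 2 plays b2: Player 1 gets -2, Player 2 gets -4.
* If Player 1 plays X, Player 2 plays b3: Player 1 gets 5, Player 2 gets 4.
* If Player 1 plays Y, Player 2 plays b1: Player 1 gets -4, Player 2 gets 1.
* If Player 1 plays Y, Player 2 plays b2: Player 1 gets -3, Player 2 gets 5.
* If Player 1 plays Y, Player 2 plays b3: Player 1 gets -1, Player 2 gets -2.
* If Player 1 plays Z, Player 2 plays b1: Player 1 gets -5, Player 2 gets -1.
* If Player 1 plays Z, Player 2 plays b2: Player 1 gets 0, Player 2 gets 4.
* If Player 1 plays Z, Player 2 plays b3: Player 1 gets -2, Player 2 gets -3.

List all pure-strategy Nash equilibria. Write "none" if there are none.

Pure-strategy Nash equilibria: (X, b3), (Z, b2)

Mark each player's best response to every combination of opponents' strategies; a profile where every player is best-responding is a pure Nash equilibrium.
Player 1 against b1: payoffs 4, 1, -4, -5 → best response W.
Player 1 against b2: payoffs -1, -2, -3, 0 → best response Z.
Player 1 against b3: payoffs 0, 5, -1, -2 → best response X.
Player 2 against W: payoffs -1, 4, -3 → best response b2.
Player 2 against X: payoffs -3, -4, 4 → best response b3.
Player 2 against Y: payoffs 1, 5, -2 → best response b2.
Player 2 against Z: payoffs -1, 4, -3 → best response b2.
Mutual best responses: (X, b3); (Z, b2).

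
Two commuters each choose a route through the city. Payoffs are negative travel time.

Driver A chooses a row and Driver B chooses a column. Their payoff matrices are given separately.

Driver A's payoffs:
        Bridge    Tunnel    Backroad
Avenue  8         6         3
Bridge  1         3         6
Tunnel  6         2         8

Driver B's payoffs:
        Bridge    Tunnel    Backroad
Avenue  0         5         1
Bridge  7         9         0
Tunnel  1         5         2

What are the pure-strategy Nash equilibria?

Pure NE: (Avenue, Tunnel)

Check each profile: it is a Nash equilibrium iff no player can strictly gain by switching unilaterally.
(Avenue, Bridge): Driver B can switch to Tunnel (0 → 5). Not NE.
(Avenue, Tunnel): Driver A gets 6, best alternative 3; Driver B gets 5, best alternative 1. No profitable deviation — NE.
(Avenue, Backroad): Driver A can switch to Bridge (3 → 6). Not NE.
(Bridge, Bridge): Driver A can switch to Avenue (1 → 8). Not NE.
(Bridge, Tunnel): Driver A can switch to Avenue (3 → 6). Not NE.
(Bridge, Backroad): Driver A can switch to Tunnel (6 → 8). Not NE.
(Tunnel, Bridge): Driver A can switch to Avenue (6 → 8). Not NE.
(The remaining 2 profiles each have a profitable deviation by the same check.)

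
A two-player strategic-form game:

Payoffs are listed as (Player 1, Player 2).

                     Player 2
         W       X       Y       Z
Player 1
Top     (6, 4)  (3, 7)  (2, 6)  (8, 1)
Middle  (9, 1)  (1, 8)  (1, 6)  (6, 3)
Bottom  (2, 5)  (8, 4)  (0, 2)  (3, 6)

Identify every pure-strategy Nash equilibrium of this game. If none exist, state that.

This game has no pure Nash equilibrium.

Player 1 against W: payoffs 6, 9, 2 → best response Middle.
Player 1 against X: payoffs 3, 1, 8 → best response Bottom.
Player 1 against Y: payoffs 2, 1, 0 → best response Top.
Player 1 against Z: payoffs 8, 6, 3 → best response Top.
Player 2 against Top: payoffs 4, 7, 6, 1 → best response X.
Player 2 against Middle: payoffs 1, 8, 6, 3 → best response X.
Player 2 against Bottom: payoffs 5, 4, 2, 6 → best response Z.
No profile is a mutual best response for all players.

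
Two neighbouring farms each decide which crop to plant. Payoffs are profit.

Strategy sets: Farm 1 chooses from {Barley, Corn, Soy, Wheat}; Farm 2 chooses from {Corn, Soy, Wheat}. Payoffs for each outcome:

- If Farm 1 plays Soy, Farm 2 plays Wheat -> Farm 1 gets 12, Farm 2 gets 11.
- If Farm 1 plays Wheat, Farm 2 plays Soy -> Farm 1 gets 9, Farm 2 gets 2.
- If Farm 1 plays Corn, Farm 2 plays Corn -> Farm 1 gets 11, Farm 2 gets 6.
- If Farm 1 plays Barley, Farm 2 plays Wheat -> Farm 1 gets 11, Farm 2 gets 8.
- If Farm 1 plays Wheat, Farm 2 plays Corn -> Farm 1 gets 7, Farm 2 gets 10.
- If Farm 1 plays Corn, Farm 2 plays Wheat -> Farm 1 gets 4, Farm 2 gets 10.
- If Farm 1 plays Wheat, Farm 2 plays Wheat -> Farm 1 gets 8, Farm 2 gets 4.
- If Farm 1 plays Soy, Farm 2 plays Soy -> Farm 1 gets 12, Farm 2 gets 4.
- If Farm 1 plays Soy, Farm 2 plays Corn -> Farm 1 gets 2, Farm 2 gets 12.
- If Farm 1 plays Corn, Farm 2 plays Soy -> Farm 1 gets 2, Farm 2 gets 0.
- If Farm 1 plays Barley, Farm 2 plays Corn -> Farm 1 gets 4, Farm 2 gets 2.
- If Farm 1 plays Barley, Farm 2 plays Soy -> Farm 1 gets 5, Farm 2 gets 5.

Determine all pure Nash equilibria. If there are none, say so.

Farm 1 against Corn: payoffs 4, 11, 2, 7 → best response Corn.
Farm 1 against Soy: payoffs 5, 2, 12, 9 → best response Soy.
Farm 1 against Wheat: payoffs 11, 4, 12, 8 → best response Soy.
Farm 2 against Barley: payoffs 2, 5, 8 → best response Wheat.
Farm 2 against Corn: payoffs 6, 0, 10 → best response Wheat.
Farm 2 against Soy: payoffs 12, 4, 11 → best response Corn.
Farm 2 against Wheat: payoffs 10, 2, 4 → best response Corn.
No profile is a mutual best response for all players.

There is no pure-strategy Nash equilibrium.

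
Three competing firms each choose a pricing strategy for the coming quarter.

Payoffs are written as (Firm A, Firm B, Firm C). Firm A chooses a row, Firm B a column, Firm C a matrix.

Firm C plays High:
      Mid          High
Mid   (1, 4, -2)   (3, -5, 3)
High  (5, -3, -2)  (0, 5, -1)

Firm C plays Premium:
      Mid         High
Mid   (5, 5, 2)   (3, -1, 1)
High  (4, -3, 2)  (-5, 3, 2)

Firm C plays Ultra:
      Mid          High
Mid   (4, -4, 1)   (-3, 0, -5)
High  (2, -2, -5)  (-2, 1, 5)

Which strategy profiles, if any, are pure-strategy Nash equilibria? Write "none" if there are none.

Check each profile: it is a Nash equilibrium iff no player can strictly gain by switching unilaterally.
(Mid, Mid, High): Firm A can switch to High (1 → 5). Not NE.
(Mid, Mid, Premium): Firm A gets 5, best alternative 4; Firm B gets 5, best alternative -1; Firm C gets 2, best alternative 1. No profitable deviation — NE.
(Mid, Mid, Ultra): Firm B can switch to High (-4 → 0). Not NE.
(Mid, High, High): Firm B can switch to Mid (-5 → 4). Not NE.
(Mid, High, Premium): Firm B can switch to Mid (-1 → 5). Not NE.
(Mid, High, Ultra): Firm A can switch to High (-3 → -2). Not NE.
(High, Mid, High): Firm B can switch to High (-3 → 5). Not NE.
(High, Mid, Premium): Firm A can switch to Mid (4 → 5). Not NE.
(High, Mid, Ultra): Firm A can switch to Mid (2 → 4). Not NE.
(High, High, High): Firm A can switch to Mid (0 → 3). Not NE.
(High, High, Premium): Firm A can switch to Mid (-5 → 3). Not NE.
(High, High, Ultra): Firm A gets -2, best alternative -3; Firm B gets 1, best alternative -2; Firm C gets 5, best alternative 2. No profitable deviation — NE.

The pure Nash equilibria are (Mid, Mid, Premium), (High, High, Ultra).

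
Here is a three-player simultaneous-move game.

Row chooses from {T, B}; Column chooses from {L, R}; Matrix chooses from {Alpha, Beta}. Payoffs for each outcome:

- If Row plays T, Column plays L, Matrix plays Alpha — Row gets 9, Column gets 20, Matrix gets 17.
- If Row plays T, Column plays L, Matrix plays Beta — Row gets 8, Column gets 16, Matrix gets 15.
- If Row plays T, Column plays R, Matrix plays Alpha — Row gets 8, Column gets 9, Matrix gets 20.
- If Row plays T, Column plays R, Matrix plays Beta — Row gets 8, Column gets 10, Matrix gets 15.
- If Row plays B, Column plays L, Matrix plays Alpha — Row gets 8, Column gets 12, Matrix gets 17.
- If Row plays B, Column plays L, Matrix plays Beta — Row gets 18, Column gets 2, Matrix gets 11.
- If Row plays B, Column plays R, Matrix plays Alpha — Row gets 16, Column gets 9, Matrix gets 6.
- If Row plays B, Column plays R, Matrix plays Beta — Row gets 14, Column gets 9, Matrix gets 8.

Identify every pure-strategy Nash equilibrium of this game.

Row against (L, Alpha): payoffs 9, 8 → best response T.
Row against (L, Beta): payoffs 8, 18 → best response B.
Row against (R, Alpha): payoffs 8, 16 → best response B.
Row against (R, Beta): payoffs 8, 14 → best response B.
Column against (T, Alpha): payoffs 20, 9 → best response L.
Column against (T, Beta): payoffs 16, 10 → best response L.
Column against (B, Alpha): payoffs 12, 9 → best response L.
Column against (B, Beta): payoffs 2, 9 → best response R.
Matrix against (T, L): payoffs 17, 15 → best response Alpha.
Matrix against (T, R): payoffs 20, 15 → best response Alpha.
Matrix against (B, L): payoffs 17, 11 → best response Alpha.
Matrix against (B, R): payoffs 6, 8 → best response Beta.
Mutual best responses: (T, L, Alpha); (B, R, Beta).

The pure Nash equilibria are (T, L, Alpha); (B, R, Beta).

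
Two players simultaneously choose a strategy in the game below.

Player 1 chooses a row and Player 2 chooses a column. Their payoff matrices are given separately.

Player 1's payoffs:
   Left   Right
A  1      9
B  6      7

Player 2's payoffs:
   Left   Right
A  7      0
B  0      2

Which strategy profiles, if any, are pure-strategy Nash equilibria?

(A, Left): Player 1 can switch to B (1 → 6). Not NE.
(A, Right): Player 2 can switch to Left (0 → 7). Not NE.
(B, Left): Player 2 can switch to Right (0 → 2). Not NE.
(B, Right): Player 1 can switch to A (7 → 9). Not NE.

No pure-strategy Nash equilibrium.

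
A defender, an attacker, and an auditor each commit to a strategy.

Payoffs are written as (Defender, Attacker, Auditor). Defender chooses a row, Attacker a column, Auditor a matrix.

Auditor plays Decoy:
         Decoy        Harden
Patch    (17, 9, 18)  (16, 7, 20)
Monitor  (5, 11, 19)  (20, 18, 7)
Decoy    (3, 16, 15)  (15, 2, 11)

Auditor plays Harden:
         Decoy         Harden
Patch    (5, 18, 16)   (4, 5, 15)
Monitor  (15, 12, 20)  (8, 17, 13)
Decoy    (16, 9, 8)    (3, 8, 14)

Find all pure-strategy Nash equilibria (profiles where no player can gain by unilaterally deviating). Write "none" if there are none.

Pure-strategy Nash equilibria: (Patch, Decoy, Decoy) and (Monitor, Harden, Harden)

For each strategy profile, look for a profitable unilateral deviation.
(Patch, Decoy, Decoy): Defender gets 17, best alternative 5; Attacker gets 9, best alternative 7; Auditor gets 18, best alternative 16. No profitable deviation — NE.
(Patch, Decoy, Harden): Defender can switch to Monitor (5 → 15). Not NE.
(Patch, Harden, Decoy): Defender can switch to Monitor (16 → 20). Not NE.
(Patch, Harden, Harden): Defender can switch to Monitor (4 → 8). Not NE.
(Monitor, Decoy, Decoy): Defender can switch to Patch (5 → 17). Not NE.
(Monitor, Decoy, Harden): Defender can switch to Decoy (15 → 16). Not NE.
(Monitor, Harden, Decoy): Auditor can switch to Harden (7 → 13). Not NE.
(Monitor, Harden, Harden): Defender gets 8, best alternative 4; Attacker gets 17, best alternative 12; Auditor gets 13, best alternative 7. No profitable deviation — NE.
(Decoy, Decoy, Decoy): Defender can switch to Patch (3 → 17). Not NE.
(Decoy, Decoy, Harden): Auditor can switch to Decoy (8 → 15). Not NE.
(Decoy, Harden, Decoy): Defender can switch to Patch (15 → 16). Not NE.
(Decoy, Harden, Harden): Defender can switch to Patch (3 → 4). Not NE.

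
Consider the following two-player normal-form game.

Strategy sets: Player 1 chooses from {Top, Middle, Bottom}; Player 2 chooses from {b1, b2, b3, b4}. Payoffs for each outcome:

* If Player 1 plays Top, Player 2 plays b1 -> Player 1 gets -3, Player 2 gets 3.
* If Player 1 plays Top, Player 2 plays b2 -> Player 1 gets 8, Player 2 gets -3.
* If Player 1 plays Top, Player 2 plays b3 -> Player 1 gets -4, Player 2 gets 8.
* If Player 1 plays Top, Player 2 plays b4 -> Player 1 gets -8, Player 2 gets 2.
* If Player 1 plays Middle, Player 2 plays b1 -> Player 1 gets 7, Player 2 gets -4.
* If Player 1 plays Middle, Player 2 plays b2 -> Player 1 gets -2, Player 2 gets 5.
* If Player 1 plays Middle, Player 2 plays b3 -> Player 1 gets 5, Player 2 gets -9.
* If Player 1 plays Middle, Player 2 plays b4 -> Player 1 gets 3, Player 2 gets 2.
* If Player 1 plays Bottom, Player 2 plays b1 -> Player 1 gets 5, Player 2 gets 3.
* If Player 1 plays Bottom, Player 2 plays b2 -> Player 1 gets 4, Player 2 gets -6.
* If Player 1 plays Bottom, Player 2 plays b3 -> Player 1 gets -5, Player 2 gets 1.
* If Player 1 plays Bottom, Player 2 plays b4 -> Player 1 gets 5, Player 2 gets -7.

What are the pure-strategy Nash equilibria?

No pure-strategy Nash equilibrium.

Mark each player's best response to every combination of opponents' strategies; a profile where every player is best-responding is a pure Nash equilibrium.
Player 1 against b1: payoffs -3, 7, 5 → best response Middle.
Player 1 against b2: payoffs 8, -2, 4 → best response Top.
Player 1 against b3: payoffs -4, 5, -5 → best response Middle.
Player 1 against b4: payoffs -8, 3, 5 → best response Bottom.
Player 2 against Top: payoffs 3, -3, 8, 2 → best response b3.
Player 2 against Middle: payoffs -4, 5, -9, 2 → best response b2.
Player 2 against Bottom: payoffs 3, -6, 1, -7 → best response b1.
No profile is a mutual best response for all players.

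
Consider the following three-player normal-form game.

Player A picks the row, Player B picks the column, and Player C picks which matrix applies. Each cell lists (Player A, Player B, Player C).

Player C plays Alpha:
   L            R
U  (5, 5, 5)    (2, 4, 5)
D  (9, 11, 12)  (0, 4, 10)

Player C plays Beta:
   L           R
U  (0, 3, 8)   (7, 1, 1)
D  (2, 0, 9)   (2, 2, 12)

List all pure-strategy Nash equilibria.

The unique pure-strategy Nash equilibrium is (D, L, Alpha).

Player A against (L, Alpha): payoffs 5, 9 → best response D.
Player A against (L, Beta): payoffs 0, 2 → best response D.
Player A against (R, Alpha): payoffs 2, 0 → best response U.
Player A against (R, Beta): payoffs 7, 2 → best response U.
Player B against (U, Alpha): payoffs 5, 4 → best response L.
Player B against (U, Beta): payoffs 3, 1 → best response L.
Player B against (D, Alpha): payoffs 11, 4 → best response L.
Player B against (D, Beta): payoffs 0, 2 → best response R.
Player C against (U, L): payoffs 5, 8 → best response Beta.
Player C against (U, R): payoffs 5, 1 → best response Alpha.
Player C against (D, L): payoffs 12, 9 → best response Alpha.
Player C against (D, R): payoffs 10, 12 → best response Beta.
Mutual best responses: (D, L, Alpha).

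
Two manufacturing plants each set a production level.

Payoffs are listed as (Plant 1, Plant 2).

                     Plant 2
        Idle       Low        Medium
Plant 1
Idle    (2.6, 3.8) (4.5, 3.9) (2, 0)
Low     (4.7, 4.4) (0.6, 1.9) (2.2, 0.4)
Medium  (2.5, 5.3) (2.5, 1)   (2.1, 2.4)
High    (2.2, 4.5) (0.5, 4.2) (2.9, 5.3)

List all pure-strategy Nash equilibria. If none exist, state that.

Plant 1 against Idle: payoffs 2.6, 4.7, 2.5, 2.2 → best response Low.
Plant 1 against Low: payoffs 4.5, 0.6, 2.5, 0.5 → best response Idle.
Plant 1 against Medium: payoffs 2, 2.2, 2.1, 2.9 → best response High.
Plant 2 against Idle: payoffs 3.8, 3.9, 0 → best response Low.
Plant 2 against Low: payoffs 4.4, 1.9, 0.4 → best response Idle.
Plant 2 against Medium: payoffs 5.3, 1, 2.4 → best response Idle.
Plant 2 against High: payoffs 4.5, 4.2, 5.3 → best response Medium.
Mutual best responses: (Idle, Low); (Low, Idle); (High, Medium).

Pure-strategy Nash equilibria: (Idle, Low) and (Low, Idle) and (High, Medium)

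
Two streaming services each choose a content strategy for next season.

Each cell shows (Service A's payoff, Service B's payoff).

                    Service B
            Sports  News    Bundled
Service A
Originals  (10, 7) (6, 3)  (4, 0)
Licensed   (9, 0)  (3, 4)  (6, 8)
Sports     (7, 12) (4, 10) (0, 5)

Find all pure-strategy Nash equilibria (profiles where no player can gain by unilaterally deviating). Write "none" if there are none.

Service A against Sports: payoffs 10, 9, 7 → best response Originals.
Service A against News: payoffs 6, 3, 4 → best response Originals.
Service A against Bundled: payoffs 4, 6, 0 → best response Licensed.
Service B against Originals: payoffs 7, 3, 0 → best response Sports.
Service B against Licensed: payoffs 0, 4, 8 → best response Bundled.
Service B against Sports: payoffs 12, 10, 5 → best response Sports.
Mutual best responses: (Originals, Sports); (Licensed, Bundled).

Pure-strategy Nash equilibria: (Originals, Sports), (Licensed, Bundled)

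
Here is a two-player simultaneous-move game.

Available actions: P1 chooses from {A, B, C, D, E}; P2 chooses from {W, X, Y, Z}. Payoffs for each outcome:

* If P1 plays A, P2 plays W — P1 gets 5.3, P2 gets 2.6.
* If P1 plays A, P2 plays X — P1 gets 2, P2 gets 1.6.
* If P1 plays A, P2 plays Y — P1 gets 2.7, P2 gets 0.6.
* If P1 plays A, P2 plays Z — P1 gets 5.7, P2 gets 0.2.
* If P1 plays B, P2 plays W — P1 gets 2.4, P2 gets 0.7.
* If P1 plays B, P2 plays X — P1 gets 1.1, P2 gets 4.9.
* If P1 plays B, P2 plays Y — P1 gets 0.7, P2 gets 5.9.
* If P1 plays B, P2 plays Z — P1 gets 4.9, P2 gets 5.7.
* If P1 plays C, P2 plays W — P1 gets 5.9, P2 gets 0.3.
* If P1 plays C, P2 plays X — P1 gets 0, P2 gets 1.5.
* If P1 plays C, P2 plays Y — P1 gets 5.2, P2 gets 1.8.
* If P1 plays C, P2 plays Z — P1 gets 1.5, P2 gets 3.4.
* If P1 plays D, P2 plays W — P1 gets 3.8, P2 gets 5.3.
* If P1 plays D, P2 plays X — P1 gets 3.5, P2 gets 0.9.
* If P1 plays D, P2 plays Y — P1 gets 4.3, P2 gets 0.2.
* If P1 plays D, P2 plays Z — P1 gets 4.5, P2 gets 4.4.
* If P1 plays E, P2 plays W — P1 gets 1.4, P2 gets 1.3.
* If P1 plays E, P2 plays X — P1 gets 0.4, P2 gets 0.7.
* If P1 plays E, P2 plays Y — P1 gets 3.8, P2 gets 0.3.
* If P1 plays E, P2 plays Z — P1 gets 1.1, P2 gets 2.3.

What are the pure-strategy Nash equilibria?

none

Mark each player's best response to every combination of opponents' strategies; a profile where every player is best-responding is a pure Nash equilibrium.
P1 against W: payoffs 5.3, 2.4, 5.9, 3.8, 1.4 → best response C.
P1 against X: payoffs 2, 1.1, 0, 3.5, 0.4 → best response D.
P1 against Y: payoffs 2.7, 0.7, 5.2, 4.3, 3.8 → best response C.
P1 against Z: payoffs 5.7, 4.9, 1.5, 4.5, 1.1 → best response A.
P2 against A: payoffs 2.6, 1.6, 0.6, 0.2 → best response W.
P2 against B: payoffs 0.7, 4.9, 5.9, 5.7 → best response Y.
P2 against C: payoffs 0.3, 1.5, 1.8, 3.4 → best response Z.
P2 against D: payoffs 5.3, 0.9, 0.2, 4.4 → best response W.
P2 against E: payoffs 1.3, 0.7, 0.3, 2.3 → best response Z.
No profile is a mutual best response for all players.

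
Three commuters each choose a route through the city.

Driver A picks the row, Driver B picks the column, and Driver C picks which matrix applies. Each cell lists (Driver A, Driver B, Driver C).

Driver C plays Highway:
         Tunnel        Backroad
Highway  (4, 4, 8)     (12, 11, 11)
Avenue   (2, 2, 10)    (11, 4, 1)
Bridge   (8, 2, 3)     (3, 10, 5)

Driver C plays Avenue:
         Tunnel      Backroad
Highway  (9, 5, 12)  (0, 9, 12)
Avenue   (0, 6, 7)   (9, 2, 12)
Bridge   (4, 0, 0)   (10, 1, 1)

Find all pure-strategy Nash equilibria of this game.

none

Check each profile: it is a Nash equilibrium iff no player can strictly gain by switching unilaterally.
(Highway, Tunnel, Highway): Driver A can switch to Bridge (4 → 8). Not NE.
(Highway, Tunnel, Avenue): Driver B can switch to Backroad (5 → 9). Not NE.
(Highway, Backroad, Highway): Driver C can switch to Avenue (11 → 12). Not NE.
(Highway, Backroad, Avenue): Driver A can switch to Avenue (0 → 9). Not NE.
(Avenue, Tunnel, Highway): Driver A can switch to Highway (2 → 4). Not NE.
(Avenue, Tunnel, Avenue): Driver A can switch to Highway (0 → 9). Not NE.
(Avenue, Backroad, Highway): Driver A can switch to Highway (11 → 12). Not NE.
(Avenue, Backroad, Avenue): Driver A can switch to Bridge (9 → 10). Not NE.
(Bridge, Tunnel, Highway): Driver B can switch to Backroad (2 → 10). Not NE.
(Bridge, Tunnel, Avenue): Driver A can switch to Highway (4 → 9). Not NE.
(Bridge, Backroad, Highway): Driver A can switch to Highway (3 → 12). Not NE.
(Bridge, Backroad, Avenue): Driver C can switch to Highway (1 → 5). Not NE.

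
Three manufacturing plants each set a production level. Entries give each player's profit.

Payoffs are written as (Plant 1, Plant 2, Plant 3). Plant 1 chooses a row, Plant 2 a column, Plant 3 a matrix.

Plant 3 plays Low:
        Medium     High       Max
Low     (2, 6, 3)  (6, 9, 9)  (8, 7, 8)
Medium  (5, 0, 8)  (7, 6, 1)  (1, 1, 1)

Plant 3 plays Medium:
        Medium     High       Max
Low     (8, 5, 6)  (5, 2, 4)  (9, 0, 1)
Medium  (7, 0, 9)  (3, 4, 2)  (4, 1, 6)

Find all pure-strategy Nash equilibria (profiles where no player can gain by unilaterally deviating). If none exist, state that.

(Low, Medium, Low): Plant 1 can switch to Medium (2 → 5). Not NE.
(Low, Medium, Medium): Plant 1 gets 8, best alternative 7; Plant 2 gets 5, best alternative 2; Plant 3 gets 6, best alternative 3. No profitable deviation — NE.
(Low, High, Low): Plant 1 can switch to Medium (6 → 7). Not NE.
(Low, High, Medium): Plant 2 can switch to Medium (2 → 5). Not NE.
(Low, Max, Low): Plant 2 can switch to High (7 → 9). Not NE.
(Low, Max, Medium): Plant 2 can switch to Medium (0 → 5). Not NE.
(Medium, Medium, Low): Plant 2 can switch to High (0 → 6). Not NE.
(Medium, Medium, Medium): Plant 1 can switch to Low (7 → 8). Not NE.
(Medium, High, Low): Plant 3 can switch to Medium (1 → 2). Not NE.
(Medium, High, Medium): Plant 1 can switch to Low (3 → 5). Not NE.
(Medium, Max, Low): Plant 1 can switch to Low (1 → 8). Not NE.
(Medium, Max, Medium): Plant 1 can switch to Low (4 → 9). Not NE.

The unique pure-strategy Nash equilibrium is (Low, Medium, Medium).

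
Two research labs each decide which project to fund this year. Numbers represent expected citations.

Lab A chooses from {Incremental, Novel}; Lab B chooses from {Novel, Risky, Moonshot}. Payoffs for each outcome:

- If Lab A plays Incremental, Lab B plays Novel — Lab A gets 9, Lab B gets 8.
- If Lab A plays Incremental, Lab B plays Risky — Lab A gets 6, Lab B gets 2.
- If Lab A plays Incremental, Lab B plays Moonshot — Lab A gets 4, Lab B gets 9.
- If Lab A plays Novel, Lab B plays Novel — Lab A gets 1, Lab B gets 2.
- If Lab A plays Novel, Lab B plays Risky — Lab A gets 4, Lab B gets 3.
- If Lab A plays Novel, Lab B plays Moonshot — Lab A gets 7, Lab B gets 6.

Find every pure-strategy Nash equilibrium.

Pure NE: (Novel, Moonshot)

(Incremental, Novel): Lab B can switch to Moonshot (8 → 9). Not NE.
(Incremental, Risky): Lab B can switch to Novel (2 → 8). Not NE.
(Incremental, Moonshot): Lab A can switch to Novel (4 → 7). Not NE.
(Novel, Novel): Lab A can switch to Incremental (1 → 9). Not NE.
(Novel, Risky): Lab A can switch to Incremental (4 → 6). Not NE.
(Novel, Moonshot): Lab A gets 7, best alternative 4; Lab B gets 6, best alternative 3. No profitable deviation — NE.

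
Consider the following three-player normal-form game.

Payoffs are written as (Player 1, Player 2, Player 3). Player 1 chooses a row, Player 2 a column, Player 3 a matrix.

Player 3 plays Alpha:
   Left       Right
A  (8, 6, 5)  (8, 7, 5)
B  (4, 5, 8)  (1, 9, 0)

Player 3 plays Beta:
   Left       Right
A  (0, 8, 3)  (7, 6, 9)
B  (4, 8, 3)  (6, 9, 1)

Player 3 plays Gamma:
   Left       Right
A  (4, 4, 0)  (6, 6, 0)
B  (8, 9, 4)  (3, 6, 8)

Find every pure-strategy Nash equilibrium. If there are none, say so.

(A, Left, Alpha): Player 2 can switch to Right (6 → 7). Not NE.
(A, Left, Beta): Player 1 can switch to B (0 → 4). Not NE.
(A, Left, Gamma): Player 1 can switch to B (4 → 8). Not NE.
(A, Right, Alpha): Player 3 can switch to Beta (5 → 9). Not NE.
(A, Right, Beta): Player 2 can switch to Left (6 → 8). Not NE.
(A, Right, Gamma): Player 3 can switch to Alpha (0 → 5). Not NE.
(B, Left, Alpha): Player 1 can switch to A (4 → 8). Not NE.
(B, Left, Beta): Player 2 can switch to Right (8 → 9). Not NE.
(B, Left, Gamma): Player 3 can switch to Alpha (4 → 8). Not NE.
(B, Right, Alpha): Player 1 can switch to A (1 → 8). Not NE.
(The remaining 2 profiles each have a profitable deviation by the same check.)

No pure-strategy Nash equilibrium.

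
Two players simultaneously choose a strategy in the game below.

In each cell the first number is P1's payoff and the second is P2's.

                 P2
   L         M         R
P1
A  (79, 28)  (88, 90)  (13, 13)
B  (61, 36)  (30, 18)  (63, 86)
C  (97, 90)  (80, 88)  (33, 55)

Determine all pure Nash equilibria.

P1 against L: payoffs 79, 61, 97 → best response C.
P1 against M: payoffs 88, 30, 80 → best response A.
P1 against R: payoffs 13, 63, 33 → best response B.
P2 against A: payoffs 28, 90, 13 → best response M.
P2 against B: payoffs 36, 18, 86 → best response R.
P2 against C: payoffs 90, 88, 55 → best response L.
Mutual best responses: (A, M); (B, R); (C, L).

The pure Nash equilibria are (A, M) and (B, R) and (C, L).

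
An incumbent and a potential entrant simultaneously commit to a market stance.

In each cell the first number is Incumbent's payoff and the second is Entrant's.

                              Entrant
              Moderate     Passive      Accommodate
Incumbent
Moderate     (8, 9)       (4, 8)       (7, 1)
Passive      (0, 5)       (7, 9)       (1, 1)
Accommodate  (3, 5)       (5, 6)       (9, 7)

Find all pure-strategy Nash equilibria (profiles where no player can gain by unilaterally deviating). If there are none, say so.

The pure Nash equilibria are (Moderate, Moderate) and (Passive, Passive) and (Accommodate, Accommodate).

(Moderate, Moderate): Incumbent gets 8, best alternative 3; Entrant gets 9, best alternative 8. No profitable deviation — NE.
(Moderate, Passive): Incumbent can switch to Passive (4 → 7). Not NE.
(Moderate, Accommodate): Incumbent can switch to Accommodate (7 → 9). Not NE.
(Passive, Moderate): Incumbent can switch to Moderate (0 → 8). Not NE.
(Passive, Passive): Incumbent gets 7, best alternative 5; Entrant gets 9, best alternative 5. No profitable deviation — NE.
(Passive, Accommodate): Incumbent can switch to Moderate (1 → 7). Not NE.
(Accommodate, Moderate): Incumbent can switch to Moderate (3 → 8). Not NE.
(Accommodate, Passive): Incumbent can switch to Passive (5 → 7). Not NE.
(Accommodate, Accommodate): Incumbent gets 9, best alternative 7; Entrant gets 7, best alternative 6. No profitable deviation — NE.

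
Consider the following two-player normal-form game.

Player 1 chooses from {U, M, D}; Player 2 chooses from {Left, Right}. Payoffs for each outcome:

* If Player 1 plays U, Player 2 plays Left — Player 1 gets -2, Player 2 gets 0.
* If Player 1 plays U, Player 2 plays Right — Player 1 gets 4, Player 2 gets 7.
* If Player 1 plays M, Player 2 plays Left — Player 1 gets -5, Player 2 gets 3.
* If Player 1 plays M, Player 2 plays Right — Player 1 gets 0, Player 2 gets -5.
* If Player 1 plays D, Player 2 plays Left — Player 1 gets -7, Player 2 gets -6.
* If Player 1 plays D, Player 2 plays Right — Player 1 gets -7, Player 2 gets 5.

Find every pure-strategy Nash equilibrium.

(U, Left): Player 2 can switch to Right (0 → 7). Not NE.
(U, Right): Player 1 gets 4, best alternative 0; Player 2 gets 7, best alternative 0. No profitable deviation — NE.
(M, Left): Player 1 can switch to U (-5 → -2). Not NE.
(M, Right): Player 1 can switch to U (0 → 4). Not NE.
(D, Left): Player 1 can switch to U (-7 → -2). Not NE.
(D, Right): Player 1 can switch to U (-7 → 4). Not NE.

The unique pure-strategy Nash equilibrium is (U, Right).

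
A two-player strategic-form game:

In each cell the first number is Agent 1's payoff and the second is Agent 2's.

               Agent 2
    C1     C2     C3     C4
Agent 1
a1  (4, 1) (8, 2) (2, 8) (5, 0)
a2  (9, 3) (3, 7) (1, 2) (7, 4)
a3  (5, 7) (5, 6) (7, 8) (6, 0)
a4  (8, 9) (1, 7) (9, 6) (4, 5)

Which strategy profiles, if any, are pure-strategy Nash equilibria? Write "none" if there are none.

There is no pure-strategy Nash equilibrium.

For each strategy profile, look for a profitable unilateral deviation.
(a1, C1): Agent 1 can switch to a2 (4 → 9). Not NE.
(a1, C2): Agent 2 can switch to C3 (2 → 8). Not NE.
(a1, C3): Agent 1 can switch to a3 (2 → 7). Not NE.
(a1, C4): Agent 1 can switch to a2 (5 → 7). Not NE.
(a2, C1): Agent 2 can switch to C2 (3 → 7). Not NE.
(a2, C2): Agent 1 can switch to a1 (3 → 8). Not NE.
(a2, C3): Agent 1 can switch to a1 (1 → 2). Not NE.
(a2, C4): Agent 2 can switch to C2 (4 → 7). Not NE.
(a3, C1): Agent 1 can switch to a2 (5 → 9). Not NE.
(a3, C2): Agent 1 can switch to a1 (5 → 8). Not NE.
(The remaining 6 profiles each have a profitable deviation by the same check.)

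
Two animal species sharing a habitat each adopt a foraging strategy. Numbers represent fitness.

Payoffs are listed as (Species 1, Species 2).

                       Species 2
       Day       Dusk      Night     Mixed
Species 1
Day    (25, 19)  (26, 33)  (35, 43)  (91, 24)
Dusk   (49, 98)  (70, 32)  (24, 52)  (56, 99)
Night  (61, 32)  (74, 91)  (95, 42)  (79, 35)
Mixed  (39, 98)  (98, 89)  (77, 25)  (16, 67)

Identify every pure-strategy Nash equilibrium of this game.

There is no pure-strategy Nash equilibrium.

Species 1 against Day: payoffs 25, 49, 61, 39 → best response Night.
Species 1 against Dusk: payoffs 26, 70, 74, 98 → best response Mixed.
Species 1 against Night: payoffs 35, 24, 95, 77 → best response Night.
Species 1 against Mixed: payoffs 91, 56, 79, 16 → best response Day.
Species 2 against Day: payoffs 19, 33, 43, 24 → best response Night.
Species 2 against Dusk: payoffs 98, 32, 52, 99 → best response Mixed.
Species 2 against Night: payoffs 32, 91, 42, 35 → best response Dusk.
Species 2 against Mixed: payoffs 98, 89, 25, 67 → best response Day.
No profile is a mutual best response for all players.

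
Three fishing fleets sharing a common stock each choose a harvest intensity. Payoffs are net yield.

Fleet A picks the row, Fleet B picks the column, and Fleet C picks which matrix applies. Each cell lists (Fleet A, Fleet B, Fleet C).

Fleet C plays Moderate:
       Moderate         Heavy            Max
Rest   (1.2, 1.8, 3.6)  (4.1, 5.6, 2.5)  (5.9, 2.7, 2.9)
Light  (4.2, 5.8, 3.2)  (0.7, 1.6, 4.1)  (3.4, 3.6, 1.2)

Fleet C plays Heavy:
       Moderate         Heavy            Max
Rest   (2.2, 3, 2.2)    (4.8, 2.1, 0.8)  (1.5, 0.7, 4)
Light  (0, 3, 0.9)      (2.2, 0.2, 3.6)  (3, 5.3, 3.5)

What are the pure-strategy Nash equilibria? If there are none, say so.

Pure-strategy Nash equilibria: (Rest, Heavy, Moderate), (Light, Moderate, Moderate), (Light, Max, Heavy)

(Rest, Moderate, Moderate): Fleet A can switch to Light (1.2 → 4.2). Not NE.
(Rest, Moderate, Heavy): Fleet C can switch to Moderate (2.2 → 3.6). Not NE.
(Rest, Heavy, Moderate): Fleet A gets 4.1, best alternative 0.7; Fleet B gets 5.6, best alternative 2.7; Fleet C gets 2.5, best alternative 0.8. No profitable deviation — NE.
(Rest, Heavy, Heavy): Fleet B can switch to Moderate (2.1 → 3). Not NE.
(Rest, Max, Moderate): Fleet B can switch to Heavy (2.7 → 5.6). Not NE.
(Rest, Max, Heavy): Fleet A can switch to Light (1.5 → 3). Not NE.
(Light, Moderate, Moderate): Fleet A gets 4.2, best alternative 1.2; Fleet B gets 5.8, best alternative 3.6; Fleet C gets 3.2, best alternative 0.9. No profitable deviation — NE.
(Light, Moderate, Heavy): Fleet A can switch to Rest (0 → 2.2). Not NE.
(Light, Max, Heavy): Fleet A gets 3, best alternative 1.5; Fleet B gets 5.3, best alternative 3; Fleet C gets 3.5, best alternative 1.2. No profitable deviation — NE.
(The remaining 3 profiles each have a profitable deviation by the same check.)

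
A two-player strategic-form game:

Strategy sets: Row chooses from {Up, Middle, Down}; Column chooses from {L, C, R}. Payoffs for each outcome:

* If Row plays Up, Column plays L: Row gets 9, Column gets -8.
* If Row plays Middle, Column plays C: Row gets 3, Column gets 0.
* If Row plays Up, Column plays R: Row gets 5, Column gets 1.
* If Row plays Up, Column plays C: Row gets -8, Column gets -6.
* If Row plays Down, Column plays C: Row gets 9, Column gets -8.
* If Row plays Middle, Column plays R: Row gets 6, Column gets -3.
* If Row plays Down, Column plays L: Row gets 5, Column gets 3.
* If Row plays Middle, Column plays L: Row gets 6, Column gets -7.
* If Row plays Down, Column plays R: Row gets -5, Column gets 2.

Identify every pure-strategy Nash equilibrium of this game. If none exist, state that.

(Up, L): Column can switch to C (-8 → -6). Not NE.
(Up, C): Row can switch to Middle (-8 → 3). Not NE.
(Up, R): Row can switch to Middle (5 → 6). Not NE.
(Middle, L): Row can switch to Up (6 → 9). Not NE.
(Middle, C): Row can switch to Down (3 → 9). Not NE.
(Middle, R): Column can switch to C (-3 → 0). Not NE.
(Down, L): Row can switch to Up (5 → 9). Not NE.
(Down, C): Column can switch to L (-8 → 3). Not NE.
(The remaining 1 profile has a profitable deviation by the same check.)

none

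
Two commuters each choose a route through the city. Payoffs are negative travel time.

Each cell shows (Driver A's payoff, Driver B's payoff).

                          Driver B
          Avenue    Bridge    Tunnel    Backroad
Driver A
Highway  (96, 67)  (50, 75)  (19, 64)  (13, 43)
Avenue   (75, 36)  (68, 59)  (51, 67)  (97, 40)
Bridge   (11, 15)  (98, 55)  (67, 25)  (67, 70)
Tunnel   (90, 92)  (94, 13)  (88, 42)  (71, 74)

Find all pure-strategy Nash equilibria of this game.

No pure-strategy Nash equilibrium.

Driver A against Avenue: payoffs 96, 75, 11, 90 → best response Highway.
Driver A against Bridge: payoffs 50, 68, 98, 94 → best response Bridge.
Driver A against Tunnel: payoffs 19, 51, 67, 88 → best response Tunnel.
Driver A against Backroad: payoffs 13, 97, 67, 71 → best response Avenue.
Driver B against Highway: payoffs 67, 75, 64, 43 → best response Bridge.
Driver B against Avenue: payoffs 36, 59, 67, 40 → best response Tunnel.
Driver B against Bridge: payoffs 15, 55, 25, 70 → best response Backroad.
Driver B against Tunnel: payoffs 92, 13, 42, 74 → best response Avenue.
No profile is a mutual best response for all players.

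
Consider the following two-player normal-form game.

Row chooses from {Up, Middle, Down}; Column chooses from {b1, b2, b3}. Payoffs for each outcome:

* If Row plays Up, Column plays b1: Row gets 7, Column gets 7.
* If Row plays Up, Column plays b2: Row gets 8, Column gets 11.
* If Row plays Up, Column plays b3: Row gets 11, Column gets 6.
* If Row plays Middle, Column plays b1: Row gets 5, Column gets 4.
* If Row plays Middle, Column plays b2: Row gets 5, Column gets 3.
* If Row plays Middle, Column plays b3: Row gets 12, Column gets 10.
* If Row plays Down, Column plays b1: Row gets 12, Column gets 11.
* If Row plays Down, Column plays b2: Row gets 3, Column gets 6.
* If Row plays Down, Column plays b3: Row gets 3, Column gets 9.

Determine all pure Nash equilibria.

For each player, find the best response to each opponent profile; mutual best responses are the pure NE.
Row against b1: payoffs 7, 5, 12 → best response Down.
Row against b2: payoffs 8, 5, 3 → best response Up.
Row against b3: payoffs 11, 12, 3 → best response Middle.
Column against Up: payoffs 7, 11, 6 → best response b2.
Column against Middle: payoffs 4, 3, 10 → best response b3.
Column against Down: payoffs 11, 6, 9 → best response b1.
Mutual best responses: (Up, b2); (Middle, b3); (Down, b1).

The pure Nash equilibria are (Up, b2); (Middle, b3); (Down, b1).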